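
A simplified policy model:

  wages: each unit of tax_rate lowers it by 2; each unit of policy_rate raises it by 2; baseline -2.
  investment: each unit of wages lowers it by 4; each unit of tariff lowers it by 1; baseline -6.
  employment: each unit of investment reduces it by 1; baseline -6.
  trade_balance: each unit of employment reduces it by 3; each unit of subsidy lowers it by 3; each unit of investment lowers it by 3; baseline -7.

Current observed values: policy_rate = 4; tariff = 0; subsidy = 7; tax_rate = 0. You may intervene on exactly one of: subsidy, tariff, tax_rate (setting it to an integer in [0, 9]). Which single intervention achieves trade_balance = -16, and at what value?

Intervening on subsidy: with other inputs at their observed values, trade_balance = -3*subsidy + 11. Solving for -16 gives subsidy = 9, within [0, 9].
Intervening on tariff: the paths from tariff to trade_balance cancel (net effect zero), leaving trade_balance = -10; -16 is unreachable this way.
Intervening on tax_rate: the paths from tax_rate to trade_balance cancel (net effect zero), leaving trade_balance = -10; -16 is unreachable this way.

set subsidy = 9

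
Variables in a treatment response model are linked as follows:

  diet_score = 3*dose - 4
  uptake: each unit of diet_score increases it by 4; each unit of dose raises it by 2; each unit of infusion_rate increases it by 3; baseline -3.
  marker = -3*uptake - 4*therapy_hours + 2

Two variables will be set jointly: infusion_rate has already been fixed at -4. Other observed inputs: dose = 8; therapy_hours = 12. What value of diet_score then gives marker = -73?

diet_score = 2

With infusion_rate held at -4:
Intervening on diet_score fixes its value directly, overriding its dependence on dose.
Substituting into the uptake equation gives uptake = 4*diet_score + 1.
This gives marker = -12*diet_score - 49.
Solve -12*diet_score - 49 = -73: diet_score = (-73 + 49) / -12 = 2.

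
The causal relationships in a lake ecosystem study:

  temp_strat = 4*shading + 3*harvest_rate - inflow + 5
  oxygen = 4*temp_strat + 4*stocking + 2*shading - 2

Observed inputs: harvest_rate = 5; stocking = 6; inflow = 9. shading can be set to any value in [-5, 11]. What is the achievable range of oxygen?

-24 to 264

Substituting into the temp_strat equation gives temp_strat = 4*shading + 11.
oxygen becomes 18*shading + 66.
Linear in shading, so extremes are at the endpoints: shading = -5 gives oxygen = -24; shading = 11 gives oxygen = 264.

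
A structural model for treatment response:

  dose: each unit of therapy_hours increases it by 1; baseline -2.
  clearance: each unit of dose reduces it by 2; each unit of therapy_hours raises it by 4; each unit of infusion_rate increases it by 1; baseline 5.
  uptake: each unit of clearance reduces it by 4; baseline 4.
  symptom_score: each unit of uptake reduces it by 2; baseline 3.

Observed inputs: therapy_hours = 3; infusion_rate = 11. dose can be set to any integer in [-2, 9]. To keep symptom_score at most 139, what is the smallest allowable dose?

dose = 5

Intervening on dose fixes its value directly, overriding its dependence on therapy_hours.
Substituting into the clearance equation gives clearance = -2*dose + 28.
Substituting into the uptake equation gives uptake = 8*dose - 108.
This gives symptom_score = -16*dose + 219.
Require -16*dose + 219 ≤ 139, so dose ≥ 5.
The smallest integer in [-2, 9] satisfying this is 5.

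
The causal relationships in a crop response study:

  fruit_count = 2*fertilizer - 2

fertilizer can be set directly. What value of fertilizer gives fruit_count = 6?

fertilizer = 4

Solve 2*fertilizer - 2 = 6: fertilizer = (6 + 2) / 2 = 4.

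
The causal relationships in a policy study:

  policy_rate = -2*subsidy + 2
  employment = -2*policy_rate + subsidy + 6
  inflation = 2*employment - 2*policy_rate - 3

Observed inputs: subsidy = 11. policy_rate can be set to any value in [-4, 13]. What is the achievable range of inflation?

-47 to 55

Intervening on policy_rate fixes its value directly, overriding its dependence on subsidy.
Substituting into the employment equation gives employment = -2*policy_rate + 17.
Substituting into the inflation equation gives inflation = -6*policy_rate + 31.
Linear in policy_rate, so extremes are at the endpoints: policy_rate = -4 gives inflation = 55; policy_rate = 13 gives inflation = -47.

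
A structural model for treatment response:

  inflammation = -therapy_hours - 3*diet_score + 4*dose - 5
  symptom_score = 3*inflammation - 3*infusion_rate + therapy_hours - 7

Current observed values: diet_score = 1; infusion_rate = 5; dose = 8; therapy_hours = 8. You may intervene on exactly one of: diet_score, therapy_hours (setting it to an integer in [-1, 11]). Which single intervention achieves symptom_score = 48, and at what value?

Intervening on diet_score: symptom_score = -9*diet_score + 43. Reaching 48 requires diet_score = -5/9, not an integer.
Intervening on therapy_hours: with other inputs at their observed values, symptom_score = -2*therapy_hours + 50. Solving for 48 gives therapy_hours = 1, within [-1, 11].

set therapy_hours = 1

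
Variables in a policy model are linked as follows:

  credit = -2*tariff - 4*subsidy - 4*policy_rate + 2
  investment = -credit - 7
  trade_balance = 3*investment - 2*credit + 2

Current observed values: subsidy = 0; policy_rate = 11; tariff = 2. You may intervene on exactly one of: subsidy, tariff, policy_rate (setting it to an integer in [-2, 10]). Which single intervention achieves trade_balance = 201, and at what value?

Intervening on subsidy: trade_balance = 20*subsidy + 211. Reaching 201 requires subsidy = -1/2, not an integer.
Intervening on tariff: with other inputs at their observed values, trade_balance = 10*tariff + 191. Solving for 201 gives tariff = 1, within [-2, 10].
Intervening on policy_rate: trade_balance = 20*policy_rate - 9. Reaching 201 requires policy_rate = 21/2, not an integer.

set tariff = 1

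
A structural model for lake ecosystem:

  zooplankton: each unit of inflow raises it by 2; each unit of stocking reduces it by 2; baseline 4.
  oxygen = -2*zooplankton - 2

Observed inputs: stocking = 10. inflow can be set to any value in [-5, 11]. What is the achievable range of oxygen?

-14 to 50

Substituting into the zooplankton equation gives zooplankton = 2*inflow - 16.
This gives oxygen = -4*inflow + 30.
Linear in inflow, so extremes are at the endpoints: inflow = -5 gives oxygen = 50; inflow = 11 gives oxygen = -14.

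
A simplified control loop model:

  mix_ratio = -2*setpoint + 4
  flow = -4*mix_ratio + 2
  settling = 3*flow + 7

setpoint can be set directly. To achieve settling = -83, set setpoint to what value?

setpoint = -2

Substituting into the flow equation gives flow = 8*setpoint - 14.
So settling = 24*setpoint - 35.
Solve 24*setpoint - 35 = -83: setpoint = (-83 + 35) / 24 = -2.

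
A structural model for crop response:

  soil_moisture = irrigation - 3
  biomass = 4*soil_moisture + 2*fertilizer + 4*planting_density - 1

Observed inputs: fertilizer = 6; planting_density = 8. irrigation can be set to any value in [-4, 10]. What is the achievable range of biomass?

15 to 71

Substituting into the biomass equation gives biomass = 4*irrigation + 31.
Linear in irrigation, so extremes are at the endpoints: irrigation = -4 gives biomass = 15; irrigation = 10 gives biomass = 71.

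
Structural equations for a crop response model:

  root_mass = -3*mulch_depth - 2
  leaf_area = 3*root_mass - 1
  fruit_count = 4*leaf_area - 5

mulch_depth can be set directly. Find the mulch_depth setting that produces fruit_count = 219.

mulch_depth = -7

Substituting into the leaf_area equation gives leaf_area = -9*mulch_depth - 7.
This gives fruit_count = -36*mulch_depth - 33.
Solve -36*mulch_depth - 33 = 219: mulch_depth = (219 + 33) / -36 = -7.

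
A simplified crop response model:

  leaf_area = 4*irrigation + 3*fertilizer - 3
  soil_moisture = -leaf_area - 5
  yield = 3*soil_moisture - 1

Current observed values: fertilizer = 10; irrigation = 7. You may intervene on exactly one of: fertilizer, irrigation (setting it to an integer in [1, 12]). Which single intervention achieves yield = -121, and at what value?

set irrigation = 2

Intervening on fertilizer: yield = -9*fertilizer - 91. Reaching -121 requires fertilizer = 10/3, not an integer.
Intervening on irrigation: with other inputs at their observed values, yield = -12*irrigation - 97. Solving for -121 gives irrigation = 2, within [1, 12].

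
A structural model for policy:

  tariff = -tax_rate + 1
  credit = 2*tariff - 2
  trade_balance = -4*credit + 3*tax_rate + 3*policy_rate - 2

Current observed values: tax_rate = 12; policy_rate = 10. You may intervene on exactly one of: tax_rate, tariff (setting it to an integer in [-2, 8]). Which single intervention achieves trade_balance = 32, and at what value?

Intervening on tax_rate: trade_balance = 11*tax_rate + 28. Reaching 32 requires tax_rate = 4/11, not an integer.
Intervening on tariff: with other inputs at their observed values, trade_balance = -8*tariff + 72. Solving for 32 gives tariff = 5, within [-2, 8].

set tariff = 5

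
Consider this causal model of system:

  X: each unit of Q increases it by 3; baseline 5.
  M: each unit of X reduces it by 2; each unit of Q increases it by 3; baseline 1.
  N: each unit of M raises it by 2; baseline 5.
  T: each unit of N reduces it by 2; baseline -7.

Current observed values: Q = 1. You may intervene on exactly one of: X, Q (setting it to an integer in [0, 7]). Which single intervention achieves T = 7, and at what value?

Intervening on X: with other inputs at their observed values, T = 8*X - 33. Solving for 7 gives X = 5, within [0, 7].
Intervening on Q: T = 12*Q + 19. Reaching 7 requires Q = -1, outside [0, 7].

set X = 5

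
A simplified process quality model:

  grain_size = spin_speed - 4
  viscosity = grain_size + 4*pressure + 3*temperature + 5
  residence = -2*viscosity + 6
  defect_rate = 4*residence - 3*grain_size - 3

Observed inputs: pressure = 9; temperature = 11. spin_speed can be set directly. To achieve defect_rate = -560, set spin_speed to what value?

Substituting into the viscosity equation gives viscosity = spin_speed + 70.
So residence = -2*spin_speed - 134.
Substituting into the defect_rate equation gives defect_rate = -11*spin_speed - 527.
Solve -11*spin_speed - 527 = -560: spin_speed = (-560 + 527) / -11 = 3.

spin_speed = 3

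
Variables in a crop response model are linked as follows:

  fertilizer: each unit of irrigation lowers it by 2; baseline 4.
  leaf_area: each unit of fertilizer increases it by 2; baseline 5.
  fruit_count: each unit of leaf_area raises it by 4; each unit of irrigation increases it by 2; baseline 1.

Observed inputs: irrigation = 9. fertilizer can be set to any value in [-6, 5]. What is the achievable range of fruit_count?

-9 to 79

Intervening on fertilizer fixes its value directly, overriding its dependence on irrigation.
Substituting into the fruit_count equation gives fruit_count = 8*fertilizer + 39.
Linear in fertilizer, so extremes are at the endpoints: fertilizer = -6 gives fruit_count = -9; fertilizer = 5 gives fruit_count = 79.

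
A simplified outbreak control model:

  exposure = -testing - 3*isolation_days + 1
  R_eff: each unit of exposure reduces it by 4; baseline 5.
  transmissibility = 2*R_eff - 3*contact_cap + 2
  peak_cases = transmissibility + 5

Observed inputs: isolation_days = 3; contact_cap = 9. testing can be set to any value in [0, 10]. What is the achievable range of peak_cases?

Substituting into the exposure equation gives exposure = -testing - 8.
So R_eff = 4*testing + 37.
This gives transmissibility = 8*testing + 49.
So peak_cases = 8*testing + 54.
Linear in testing, so extremes are at the endpoints: testing = 0 gives peak_cases = 54; testing = 10 gives peak_cases = 134.

54 to 134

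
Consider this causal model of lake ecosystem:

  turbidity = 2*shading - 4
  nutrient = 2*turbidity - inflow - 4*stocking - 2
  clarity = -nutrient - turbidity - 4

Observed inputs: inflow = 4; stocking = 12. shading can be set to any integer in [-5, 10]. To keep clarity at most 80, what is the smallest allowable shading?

Substituting into the nutrient equation gives nutrient = 4*shading - 62.
Substituting into the clarity equation gives clarity = -6*shading + 62.
Require -6*shading + 62 ≤ 80, so shading ≥ -3.
The smallest integer in [-5, 10] satisfying this is -3.

shading = -3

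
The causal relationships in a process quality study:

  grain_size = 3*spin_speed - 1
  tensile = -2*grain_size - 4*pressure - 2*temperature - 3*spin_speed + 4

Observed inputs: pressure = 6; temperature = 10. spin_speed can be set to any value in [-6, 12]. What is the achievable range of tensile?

-146 to 16

Substituting into the tensile equation gives tensile = -9*spin_speed - 38.
Linear in spin_speed, so extremes are at the endpoints: spin_speed = -6 gives tensile = 16; spin_speed = 12 gives tensile = -146.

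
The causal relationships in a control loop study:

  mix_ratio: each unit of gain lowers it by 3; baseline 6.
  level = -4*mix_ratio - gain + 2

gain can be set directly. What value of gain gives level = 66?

gain = 8

Substituting into the level equation gives level = 11*gain - 22.
Solve 11*gain - 22 = 66: gain = (66 + 22) / 11 = 8.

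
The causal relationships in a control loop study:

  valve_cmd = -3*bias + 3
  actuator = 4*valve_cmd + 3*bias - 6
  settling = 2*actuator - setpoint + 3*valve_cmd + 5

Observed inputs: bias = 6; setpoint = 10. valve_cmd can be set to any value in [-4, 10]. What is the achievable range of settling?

Intervening on valve_cmd fixes its value directly, overriding its dependence on bias.
Substituting into the actuator equation gives actuator = 4*valve_cmd + 12.
So settling = 11*valve_cmd + 19.
Linear in valve_cmd, so extremes are at the endpoints: valve_cmd = -4 gives settling = -25; valve_cmd = 10 gives settling = 129.

-25 to 129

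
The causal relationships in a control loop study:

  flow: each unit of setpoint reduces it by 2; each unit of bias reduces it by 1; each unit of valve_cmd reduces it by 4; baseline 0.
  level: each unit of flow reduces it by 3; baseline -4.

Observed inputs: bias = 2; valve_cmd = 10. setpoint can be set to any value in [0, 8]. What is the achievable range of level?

Substituting into the flow equation gives flow = -2*setpoint - 42.
Substituting into the level equation gives level = 6*setpoint + 122.
Linear in setpoint, so extremes are at the endpoints: setpoint = 0 gives level = 122; setpoint = 8 gives level = 170.

122 to 170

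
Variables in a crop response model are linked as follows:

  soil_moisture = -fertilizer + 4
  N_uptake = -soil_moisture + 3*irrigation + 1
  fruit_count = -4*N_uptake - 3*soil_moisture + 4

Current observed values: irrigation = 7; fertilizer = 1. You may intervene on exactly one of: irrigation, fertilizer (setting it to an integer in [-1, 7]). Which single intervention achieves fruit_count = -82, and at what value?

set fertilizer = 2

Intervening on irrigation: fruit_count = -12*irrigation + 3. Reaching -82 requires irrigation = 85/12, not an integer.
Intervening on fertilizer: with other inputs at their observed values, fruit_count = -fertilizer - 80. Solving for -82 gives fertilizer = 2, within [-1, 7].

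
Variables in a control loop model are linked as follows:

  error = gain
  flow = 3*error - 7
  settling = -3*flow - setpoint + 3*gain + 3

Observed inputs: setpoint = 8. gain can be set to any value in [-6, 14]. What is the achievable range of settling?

-68 to 52

Substituting into the flow equation gives flow = 3*gain - 7.
Substituting into the settling equation gives settling = -6*gain + 16.
Linear in gain, so extremes are at the endpoints: gain = -6 gives settling = 52; gain = 14 gives settling = -68.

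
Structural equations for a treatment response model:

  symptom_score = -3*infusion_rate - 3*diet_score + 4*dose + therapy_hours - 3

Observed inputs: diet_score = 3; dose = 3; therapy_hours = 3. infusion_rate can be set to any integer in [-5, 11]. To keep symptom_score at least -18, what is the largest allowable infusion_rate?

Substituting into the symptom_score equation gives symptom_score = -3*infusion_rate + 3.
Require -3*infusion_rate + 3 ≥ -18, so infusion_rate ≤ 7.
The largest integer in [-5, 11] satisfying this is 7.

infusion_rate = 7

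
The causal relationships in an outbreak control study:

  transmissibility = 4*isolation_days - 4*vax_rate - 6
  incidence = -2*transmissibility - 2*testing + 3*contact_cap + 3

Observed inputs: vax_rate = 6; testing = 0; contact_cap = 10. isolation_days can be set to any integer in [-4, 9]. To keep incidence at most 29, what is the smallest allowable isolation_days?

Substituting into the transmissibility equation gives transmissibility = 4*isolation_days - 30.
Substituting into the incidence equation gives incidence = -8*isolation_days + 93.
Require -8*isolation_days + 93 ≤ 29, so isolation_days ≥ 8.
The smallest integer in [-4, 9] satisfying this is 8.

isolation_days = 8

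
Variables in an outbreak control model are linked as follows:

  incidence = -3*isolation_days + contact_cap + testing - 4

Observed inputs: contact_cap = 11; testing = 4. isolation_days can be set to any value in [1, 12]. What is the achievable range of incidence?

Substituting into the incidence equation gives incidence = -3*isolation_days + 11.
Linear in isolation_days, so extremes are at the endpoints: isolation_days = 1 gives incidence = 8; isolation_days = 12 gives incidence = -25.

-25 to 8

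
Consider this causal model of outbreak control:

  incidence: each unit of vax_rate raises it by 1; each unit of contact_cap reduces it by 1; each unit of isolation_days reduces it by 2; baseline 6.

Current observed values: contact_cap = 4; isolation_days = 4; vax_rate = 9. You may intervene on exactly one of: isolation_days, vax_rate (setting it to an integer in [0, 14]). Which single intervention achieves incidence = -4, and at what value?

set vax_rate = 2

Intervening on isolation_days: incidence = -2*isolation_days + 11. Reaching -4 requires isolation_days = 15/2, not an integer.
Intervening on vax_rate: with other inputs at their observed values, incidence = vax_rate - 6. Solving for -4 gives vax_rate = 2, within [0, 14].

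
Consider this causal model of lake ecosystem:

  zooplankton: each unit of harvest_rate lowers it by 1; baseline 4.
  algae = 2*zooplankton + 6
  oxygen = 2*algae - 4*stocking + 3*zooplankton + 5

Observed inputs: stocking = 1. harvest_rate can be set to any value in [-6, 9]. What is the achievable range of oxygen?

Substituting into the algae equation gives algae = -2*harvest_rate + 14.
This gives oxygen = -7*harvest_rate + 41.
Linear in harvest_rate, so extremes are at the endpoints: harvest_rate = -6 gives oxygen = 83; harvest_rate = 9 gives oxygen = -22.

-22 to 83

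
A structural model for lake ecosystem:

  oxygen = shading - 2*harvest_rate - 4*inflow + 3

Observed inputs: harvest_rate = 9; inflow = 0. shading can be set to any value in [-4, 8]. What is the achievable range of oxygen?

Substituting into the oxygen equation gives oxygen = shading - 15.
Linear in shading, so extremes are at the endpoints: shading = -4 gives oxygen = -19; shading = 8 gives oxygen = -7.

-19 to -7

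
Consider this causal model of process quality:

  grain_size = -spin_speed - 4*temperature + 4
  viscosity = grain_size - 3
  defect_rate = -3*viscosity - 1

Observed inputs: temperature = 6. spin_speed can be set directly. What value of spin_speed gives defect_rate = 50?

Substituting into the grain_size equation gives grain_size = -spin_speed - 20.
So viscosity = -spin_speed - 23.
defect_rate becomes 3*spin_speed + 68.
Solve 3*spin_speed + 68 = 50: spin_speed = (50 - 68) / 3 = -6.

spin_speed = -6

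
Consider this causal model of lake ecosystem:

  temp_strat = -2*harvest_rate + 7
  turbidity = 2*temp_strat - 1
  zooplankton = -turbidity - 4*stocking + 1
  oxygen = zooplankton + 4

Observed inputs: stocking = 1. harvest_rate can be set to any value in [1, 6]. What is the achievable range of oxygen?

-8 to 12

Substituting into the turbidity equation gives turbidity = -4*harvest_rate + 13.
zooplankton becomes 4*harvest_rate - 16.
Substituting into the oxygen equation gives oxygen = 4*harvest_rate - 12.
Linear in harvest_rate, so extremes are at the endpoints: harvest_rate = 1 gives oxygen = -8; harvest_rate = 6 gives oxygen = 12.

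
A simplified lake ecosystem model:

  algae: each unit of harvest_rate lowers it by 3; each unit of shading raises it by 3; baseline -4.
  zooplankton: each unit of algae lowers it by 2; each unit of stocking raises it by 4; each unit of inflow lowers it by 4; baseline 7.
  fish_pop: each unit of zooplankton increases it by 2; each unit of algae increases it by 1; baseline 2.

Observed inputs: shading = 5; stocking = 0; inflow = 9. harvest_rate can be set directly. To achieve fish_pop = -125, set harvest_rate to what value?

Substituting into the algae equation gives algae = -3*harvest_rate + 11.
zooplankton becomes 6*harvest_rate - 51.
fish_pop becomes 9*harvest_rate - 89.
Solve 9*harvest_rate - 89 = -125: harvest_rate = (-125 + 89) / 9 = -4.

harvest_rate = -4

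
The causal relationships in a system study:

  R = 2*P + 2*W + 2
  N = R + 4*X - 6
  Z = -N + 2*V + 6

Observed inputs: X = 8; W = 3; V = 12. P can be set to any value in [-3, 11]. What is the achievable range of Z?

-26 to 2

Substituting into the R equation gives R = 2*P + 8.
So N = 2*P + 34.
This gives Z = -2*P - 4.
Linear in P, so extremes are at the endpoints: P = -3 gives Z = 2; P = 11 gives Z = -26.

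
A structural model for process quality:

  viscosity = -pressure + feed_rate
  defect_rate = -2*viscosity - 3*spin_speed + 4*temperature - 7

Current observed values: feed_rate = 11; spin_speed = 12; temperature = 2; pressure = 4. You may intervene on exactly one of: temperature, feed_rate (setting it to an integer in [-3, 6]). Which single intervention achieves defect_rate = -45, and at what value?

set temperature = 3

Intervening on temperature: with other inputs at their observed values, defect_rate = 4*temperature - 57. Solving for -45 gives temperature = 3, within [-3, 6].
Intervening on feed_rate: defect_rate = -2*feed_rate - 27. Reaching -45 requires feed_rate = 9, outside [-3, 6].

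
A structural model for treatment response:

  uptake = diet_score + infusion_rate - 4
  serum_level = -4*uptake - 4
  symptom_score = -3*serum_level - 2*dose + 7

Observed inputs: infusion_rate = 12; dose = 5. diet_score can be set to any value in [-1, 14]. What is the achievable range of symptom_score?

93 to 273

Substituting into the uptake equation gives uptake = diet_score + 8.
Substituting into the serum_level equation gives serum_level = -4*diet_score - 36.
Substituting into the symptom_score equation gives symptom_score = 12*diet_score + 105.
Linear in diet_score, so extremes are at the endpoints: diet_score = -1 gives symptom_score = 93; diet_score = 14 gives symptom_score = 273.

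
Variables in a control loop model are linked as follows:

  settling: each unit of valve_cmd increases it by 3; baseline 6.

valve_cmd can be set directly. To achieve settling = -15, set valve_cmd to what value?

valve_cmd = -7

Solve 3*valve_cmd + 6 = -15: valve_cmd = (-15 - 6) / 3 = -7.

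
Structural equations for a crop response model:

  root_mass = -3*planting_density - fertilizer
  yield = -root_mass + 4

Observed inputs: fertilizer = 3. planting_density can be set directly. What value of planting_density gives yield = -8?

planting_density = -5

Substituting into the root_mass equation gives root_mass = -3*planting_density - 3.
yield becomes 3*planting_density + 7.
Solve 3*planting_density + 7 = -8: planting_density = (-8 - 7) / 3 = -5.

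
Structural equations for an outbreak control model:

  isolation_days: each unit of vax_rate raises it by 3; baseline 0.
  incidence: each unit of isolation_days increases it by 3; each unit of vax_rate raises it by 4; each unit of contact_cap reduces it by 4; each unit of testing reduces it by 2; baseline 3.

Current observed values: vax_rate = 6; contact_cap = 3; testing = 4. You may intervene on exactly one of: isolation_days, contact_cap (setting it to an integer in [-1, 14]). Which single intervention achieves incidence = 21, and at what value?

set contact_cap = 13

Intervening on isolation_days: incidence = 3*isolation_days + 7. Reaching 21 requires isolation_days = 14/3, not an integer.
Intervening on contact_cap: with other inputs at their observed values, incidence = -4*contact_cap + 73. Solving for 21 gives contact_cap = 13, within [-1, 14].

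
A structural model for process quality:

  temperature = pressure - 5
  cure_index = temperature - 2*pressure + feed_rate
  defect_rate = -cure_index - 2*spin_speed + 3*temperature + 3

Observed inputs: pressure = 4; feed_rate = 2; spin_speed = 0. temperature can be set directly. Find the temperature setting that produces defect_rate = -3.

temperature = -6

Intervening on temperature fixes its value directly, overriding its dependence on pressure.
Substituting into the cure_index equation gives cure_index = temperature - 6.
Substituting into the defect_rate equation gives defect_rate = 2*temperature + 9.
Solve 2*temperature + 9 = -3: temperature = (-3 - 9) / 2 = -6.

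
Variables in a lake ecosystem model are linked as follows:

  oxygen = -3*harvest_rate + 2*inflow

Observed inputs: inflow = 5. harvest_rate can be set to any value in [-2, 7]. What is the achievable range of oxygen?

-11 to 16

Substituting into the oxygen equation gives oxygen = -3*harvest_rate + 10.
Linear in harvest_rate, so extremes are at the endpoints: harvest_rate = -2 gives oxygen = 16; harvest_rate = 7 gives oxygen = -11.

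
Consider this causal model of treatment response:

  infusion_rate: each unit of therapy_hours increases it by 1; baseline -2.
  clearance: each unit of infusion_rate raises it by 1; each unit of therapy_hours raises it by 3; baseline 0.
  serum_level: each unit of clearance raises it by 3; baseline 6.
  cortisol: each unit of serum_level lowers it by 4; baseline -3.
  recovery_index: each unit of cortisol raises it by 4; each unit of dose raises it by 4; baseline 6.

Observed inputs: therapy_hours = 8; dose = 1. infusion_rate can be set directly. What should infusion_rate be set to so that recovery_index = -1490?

infusion_rate = 5

Intervening on infusion_rate fixes its value directly, overriding its dependence on therapy_hours.
Substituting into the clearance equation gives clearance = infusion_rate + 24.
Substituting into the serum_level equation gives serum_level = 3*infusion_rate + 78.
Substituting into the cortisol equation gives cortisol = -12*infusion_rate - 315.
So recovery_index = -48*infusion_rate - 1250.
Solve -48*infusion_rate - 1250 = -1490: infusion_rate = (-1490 + 1250) / -48 = 5.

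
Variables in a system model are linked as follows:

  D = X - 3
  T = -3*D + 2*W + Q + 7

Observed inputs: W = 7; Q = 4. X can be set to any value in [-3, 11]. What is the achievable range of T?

1 to 43

Substituting into the T equation gives T = -3*X + 34.
Linear in X, so extremes are at the endpoints: X = -3 gives T = 43; X = 11 gives T = 1.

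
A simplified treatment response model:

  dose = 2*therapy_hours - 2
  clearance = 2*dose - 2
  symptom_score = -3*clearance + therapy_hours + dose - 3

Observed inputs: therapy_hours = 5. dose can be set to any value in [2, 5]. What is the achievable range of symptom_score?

Intervening on dose fixes its value directly, overriding its dependence on therapy_hours.
Substituting into the symptom_score equation gives symptom_score = -5*dose + 8.
Linear in dose, so extremes are at the endpoints: dose = 2 gives symptom_score = -2; dose = 5 gives symptom_score = -17.

-17 to -2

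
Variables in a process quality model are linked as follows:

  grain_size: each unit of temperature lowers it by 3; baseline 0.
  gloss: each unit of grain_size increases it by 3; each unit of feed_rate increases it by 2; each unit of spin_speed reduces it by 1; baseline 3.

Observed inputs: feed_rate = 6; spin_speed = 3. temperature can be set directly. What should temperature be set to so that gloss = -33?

Substituting into the gloss equation gives gloss = -9*temperature + 12.
Solve -9*temperature + 12 = -33: temperature = (-33 - 12) / -9 = 5.

temperature = 5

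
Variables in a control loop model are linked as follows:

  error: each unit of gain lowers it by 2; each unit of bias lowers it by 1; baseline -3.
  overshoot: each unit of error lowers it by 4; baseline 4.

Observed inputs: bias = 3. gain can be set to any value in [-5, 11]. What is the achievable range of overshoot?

Substituting into the error equation gives error = -2*gain - 6.
This gives overshoot = 8*gain + 28.
Linear in gain, so extremes are at the endpoints: gain = -5 gives overshoot = -12; gain = 11 gives overshoot = 116.

-12 to 116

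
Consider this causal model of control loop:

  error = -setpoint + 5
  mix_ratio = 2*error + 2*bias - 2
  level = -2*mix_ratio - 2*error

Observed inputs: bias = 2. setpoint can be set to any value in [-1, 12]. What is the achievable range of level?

-40 to 38

Substituting into the mix_ratio equation gives mix_ratio = -2*setpoint + 12.
Substituting into the level equation gives level = 6*setpoint - 34.
Linear in setpoint, so extremes are at the endpoints: setpoint = -1 gives level = -40; setpoint = 12 gives level = 38.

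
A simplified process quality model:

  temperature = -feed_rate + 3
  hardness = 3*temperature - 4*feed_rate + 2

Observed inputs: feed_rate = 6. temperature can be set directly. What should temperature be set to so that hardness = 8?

temperature = 10

Intervening on temperature fixes its value directly, overriding its dependence on feed_rate.
Substituting into the hardness equation gives hardness = 3*temperature - 22.
Solve 3*temperature - 22 = 8: temperature = (8 + 22) / 3 = 10.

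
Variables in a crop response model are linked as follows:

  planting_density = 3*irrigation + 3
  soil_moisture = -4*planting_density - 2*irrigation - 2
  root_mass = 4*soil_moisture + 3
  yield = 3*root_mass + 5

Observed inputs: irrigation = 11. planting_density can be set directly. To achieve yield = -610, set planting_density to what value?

Intervening on planting_density fixes its value directly, overriding its dependence on irrigation.
Substituting into the soil_moisture equation gives soil_moisture = -4*planting_density - 24.
Substituting into the root_mass equation gives root_mass = -16*planting_density - 93.
Substituting into the yield equation gives yield = -48*planting_density - 274.
Solve -48*planting_density - 274 = -610: planting_density = (-610 + 274) / -48 = 7.

planting_density = 7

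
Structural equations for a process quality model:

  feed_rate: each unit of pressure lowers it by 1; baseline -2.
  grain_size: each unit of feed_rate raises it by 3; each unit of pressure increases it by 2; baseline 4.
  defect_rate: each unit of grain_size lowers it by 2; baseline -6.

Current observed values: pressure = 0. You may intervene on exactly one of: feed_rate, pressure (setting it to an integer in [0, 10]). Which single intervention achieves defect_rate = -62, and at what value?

set feed_rate = 8

Intervening on feed_rate: with other inputs at their observed values, defect_rate = -6*feed_rate - 14. Solving for -62 gives feed_rate = 8, within [0, 10].
Intervening on pressure: defect_rate = 2*pressure - 2. Reaching -62 requires pressure = -30, outside [0, 10].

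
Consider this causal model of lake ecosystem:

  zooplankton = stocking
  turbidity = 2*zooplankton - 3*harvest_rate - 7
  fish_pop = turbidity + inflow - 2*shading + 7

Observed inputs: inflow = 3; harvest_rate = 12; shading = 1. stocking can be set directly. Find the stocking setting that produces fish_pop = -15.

stocking = 10

Substituting into the turbidity equation gives turbidity = 2*stocking - 43.
Substituting into the fish_pop equation gives fish_pop = 2*stocking - 35.
Solve 2*stocking - 35 = -15: stocking = (-15 + 35) / 2 = 10.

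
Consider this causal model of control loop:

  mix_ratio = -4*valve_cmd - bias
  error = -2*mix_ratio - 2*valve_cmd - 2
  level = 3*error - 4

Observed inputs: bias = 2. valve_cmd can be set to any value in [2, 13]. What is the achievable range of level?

Substituting into the mix_ratio equation gives mix_ratio = -4*valve_cmd - 2.
error becomes 6*valve_cmd + 2.
Substituting into the level equation gives level = 18*valve_cmd + 2.
Linear in valve_cmd, so extremes are at the endpoints: valve_cmd = 2 gives level = 38; valve_cmd = 13 gives level = 236.

38 to 236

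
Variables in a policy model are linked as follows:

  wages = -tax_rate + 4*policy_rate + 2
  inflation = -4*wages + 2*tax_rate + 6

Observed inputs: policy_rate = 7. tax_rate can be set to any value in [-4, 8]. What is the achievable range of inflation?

Substituting into the wages equation gives wages = -tax_rate + 30.
inflation becomes 6*tax_rate - 114.
Linear in tax_rate, so extremes are at the endpoints: tax_rate = -4 gives inflation = -138; tax_rate = 8 gives inflation = -66.

-138 to -66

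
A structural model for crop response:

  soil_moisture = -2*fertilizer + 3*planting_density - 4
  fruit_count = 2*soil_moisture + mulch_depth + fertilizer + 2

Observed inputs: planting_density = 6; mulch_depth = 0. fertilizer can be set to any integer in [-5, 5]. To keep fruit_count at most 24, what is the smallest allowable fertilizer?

Substituting into the soil_moisture equation gives soil_moisture = -2*fertilizer + 14.
So fruit_count = -3*fertilizer + 30.
Require -3*fertilizer + 30 ≤ 24, so fertilizer ≥ 2.
The smallest integer in [-5, 5] satisfying this is 2.

fertilizer = 2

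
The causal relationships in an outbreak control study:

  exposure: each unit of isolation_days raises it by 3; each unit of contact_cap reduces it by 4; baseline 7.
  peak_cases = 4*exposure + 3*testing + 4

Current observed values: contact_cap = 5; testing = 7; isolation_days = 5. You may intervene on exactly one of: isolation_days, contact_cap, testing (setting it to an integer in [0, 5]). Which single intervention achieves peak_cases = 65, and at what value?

Intervening on isolation_days: peak_cases = 12*isolation_days - 27. Reaching 65 requires isolation_days = 23/3, not an integer.
Intervening on contact_cap: with other inputs at their observed values, peak_cases = -16*contact_cap + 113. Solving for 65 gives contact_cap = 3, within [0, 5].
Intervening on testing: peak_cases = 3*testing + 12. Reaching 65 requires testing = 53/3, not an integer.

set contact_cap = 3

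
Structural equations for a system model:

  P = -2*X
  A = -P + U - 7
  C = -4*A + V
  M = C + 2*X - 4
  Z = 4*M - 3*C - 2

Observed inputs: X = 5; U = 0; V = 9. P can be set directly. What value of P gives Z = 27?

P = -8

Intervening on P fixes its value directly, overriding its dependence on X.
Substituting into the A equation gives A = -P - 7.
This gives C = 4*P + 37.
M becomes 4*P + 43.
Substituting into the Z equation gives Z = 4*P + 59.
Solve 4*P + 59 = 27: P = (27 - 59) / 4 = -8.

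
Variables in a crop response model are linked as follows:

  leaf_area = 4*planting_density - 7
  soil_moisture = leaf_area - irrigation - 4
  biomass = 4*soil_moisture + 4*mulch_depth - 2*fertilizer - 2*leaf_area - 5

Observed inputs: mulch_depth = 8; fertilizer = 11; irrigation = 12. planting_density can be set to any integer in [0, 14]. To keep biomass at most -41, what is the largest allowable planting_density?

Substituting into the soil_moisture equation gives soil_moisture = 4*planting_density - 23.
So biomass = 8*planting_density - 73.
Require 8*planting_density - 73 ≤ -41, so planting_density ≤ 4.
The largest integer in [0, 14] satisfying this is 4.

planting_density = 4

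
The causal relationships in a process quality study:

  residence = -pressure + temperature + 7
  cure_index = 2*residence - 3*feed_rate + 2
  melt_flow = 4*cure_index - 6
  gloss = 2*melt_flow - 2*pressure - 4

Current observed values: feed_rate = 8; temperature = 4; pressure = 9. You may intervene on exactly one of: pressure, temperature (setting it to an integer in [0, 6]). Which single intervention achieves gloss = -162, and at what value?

Intervening on pressure: gloss = -18*pressure - 16. Reaching -162 requires pressure = 73/9, not an integer.
Intervening on temperature: with other inputs at their observed values, gloss = 16*temperature - 242. Solving for -162 gives temperature = 5, within [0, 6].

set temperature = 5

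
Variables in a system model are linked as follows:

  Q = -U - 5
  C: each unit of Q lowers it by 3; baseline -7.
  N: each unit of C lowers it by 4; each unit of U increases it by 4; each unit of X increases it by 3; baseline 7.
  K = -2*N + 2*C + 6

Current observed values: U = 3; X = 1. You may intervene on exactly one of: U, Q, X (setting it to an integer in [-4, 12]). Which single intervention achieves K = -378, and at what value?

Intervening on U: K = 22*U + 66. Reaching -378 requires U = -222/11, not an integer.
Intervening on Q: with other inputs at their observed values, K = -30*Q - 108. Solving for -378 gives Q = 9, within [-4, 12].
Intervening on X: K = -6*X + 138. Reaching -378 requires X = 86, outside [-4, 12].

set Q = 9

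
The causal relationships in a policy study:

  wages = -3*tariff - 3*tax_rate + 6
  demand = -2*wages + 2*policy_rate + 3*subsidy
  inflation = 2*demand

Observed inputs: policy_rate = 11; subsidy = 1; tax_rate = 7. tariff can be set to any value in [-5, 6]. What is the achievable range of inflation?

Substituting into the wages equation gives wages = -3*tariff - 15.
Substituting into the demand equation gives demand = 6*tariff + 55.
Substituting into the inflation equation gives inflation = 12*tariff + 110.
Linear in tariff, so extremes are at the endpoints: tariff = -5 gives inflation = 50; tariff = 6 gives inflation = 182.

50 to 182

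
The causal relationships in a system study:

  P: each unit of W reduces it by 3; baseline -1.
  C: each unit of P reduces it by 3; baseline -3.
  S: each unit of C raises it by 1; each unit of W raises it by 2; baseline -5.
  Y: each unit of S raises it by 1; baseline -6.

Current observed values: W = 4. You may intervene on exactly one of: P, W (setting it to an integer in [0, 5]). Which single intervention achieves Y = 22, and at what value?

set W = 3

Intervening on P: Y = -3*P - 6. Reaching 22 requires P = -28/3, not an integer.
Intervening on W: with other inputs at their observed values, Y = 11*W - 11. Solving for 22 gives W = 3, within [0, 5].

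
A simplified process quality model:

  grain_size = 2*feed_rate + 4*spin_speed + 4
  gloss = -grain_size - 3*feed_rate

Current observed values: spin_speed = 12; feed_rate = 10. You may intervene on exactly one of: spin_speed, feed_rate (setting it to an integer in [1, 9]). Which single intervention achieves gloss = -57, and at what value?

Intervening on spin_speed: gloss = -4*spin_speed - 54. Reaching -57 requires spin_speed = 3/4, not an integer.
Intervening on feed_rate: with other inputs at their observed values, gloss = -5*feed_rate - 52. Solving for -57 gives feed_rate = 1, within [1, 9].

set feed_rate = 1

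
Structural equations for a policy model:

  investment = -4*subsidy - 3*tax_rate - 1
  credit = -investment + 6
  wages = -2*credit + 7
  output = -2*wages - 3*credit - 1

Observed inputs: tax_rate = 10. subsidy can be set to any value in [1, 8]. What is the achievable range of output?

26 to 54

Substituting into the investment equation gives investment = -4*subsidy - 31.
Substituting into the credit equation gives credit = 4*subsidy + 37.
wages becomes -8*subsidy - 67.
Substituting into the output equation gives output = 4*subsidy + 22.
Linear in subsidy, so extremes are at the endpoints: subsidy = 1 gives output = 26; subsidy = 8 gives output = 54.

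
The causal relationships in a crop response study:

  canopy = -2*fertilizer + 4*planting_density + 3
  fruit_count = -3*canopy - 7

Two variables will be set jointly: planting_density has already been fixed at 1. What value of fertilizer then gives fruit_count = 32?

With planting_density held at 1:
Substituting into the canopy equation gives canopy = -2*fertilizer + 7.
So fruit_count = 6*fertilizer - 28.
Solve 6*fertilizer - 28 = 32: fertilizer = (32 + 28) / 6 = 10.

fertilizer = 10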